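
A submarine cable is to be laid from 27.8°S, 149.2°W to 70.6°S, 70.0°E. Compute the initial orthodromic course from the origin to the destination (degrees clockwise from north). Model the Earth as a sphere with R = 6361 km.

N = sin Δλ·cos φ₂ = -0.2099;  D = cos φ₁ sin φ₂ − sin φ₁ cos φ₂ cos Δλ = -0.9544
initial course = atan2(N, D) = 192.41°

192.4°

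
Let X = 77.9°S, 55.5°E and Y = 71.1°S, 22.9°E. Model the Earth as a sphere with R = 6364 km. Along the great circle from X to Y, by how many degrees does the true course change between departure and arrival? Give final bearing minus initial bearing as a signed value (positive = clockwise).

Initial bearing θ₁ = atan2(sin Δλ cos φ₂, cos φ₁ sin φ₂ − sin φ₁ cos φ₂ cos Δλ) = 291.43°
Final bearing θ₂ = (initial bearing from the destination back to the start) + 180° = 322.96°
Δθ = θ₂ − θ₁ = +31.5°

+31.5°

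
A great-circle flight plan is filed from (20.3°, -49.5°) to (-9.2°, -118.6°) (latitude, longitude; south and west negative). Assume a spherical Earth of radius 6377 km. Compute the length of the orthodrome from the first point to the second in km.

8242 km

Haversine: a = sin²(Δφ/2)+cos φ₁ cos φ₂ sin²(Δλ/2) = 0.36260;  σ = 2·atan2(√a,√(1−a))
σ = 74.049° → d = Rσ = 6377·1.29241 = 8242 km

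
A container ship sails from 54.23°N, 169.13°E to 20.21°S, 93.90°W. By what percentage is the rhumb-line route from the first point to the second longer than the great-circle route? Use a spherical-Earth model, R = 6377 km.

2.1%

Great circle: σ = 1.9250 rad → d_gc = Rσ = 12275.9 km
Rhumb: Δφ = -1.2992, Δλ = +1.6924, Δψ = -1.4913, q = Δφ/Δψ = 0.8712 → d_rh = R√(Δφ²+q²Δλ²) = 12532.1 km
Excess = (12532.1 − 12275.9) / 12275.9 = 256.2 / 12275.9 = 2.09% ≈ 2.1%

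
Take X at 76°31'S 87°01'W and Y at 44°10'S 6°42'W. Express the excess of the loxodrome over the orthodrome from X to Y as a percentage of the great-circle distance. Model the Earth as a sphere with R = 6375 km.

6.6%

Great circle: σ = 0.7874 rad → d_gc = Rσ = 5019.8 km
Rhumb: Δφ = +0.5646, Δλ = +1.4018, Δψ = +1.2743, q = Δφ/Δψ = 0.4431 → d_rh = R√(Δφ²+q²Δλ²) = 5351.0 km
Excess = (5351.0 − 5019.8) / 5019.8 = 331.2 / 5019.8 = 6.60% ≈ 6.6%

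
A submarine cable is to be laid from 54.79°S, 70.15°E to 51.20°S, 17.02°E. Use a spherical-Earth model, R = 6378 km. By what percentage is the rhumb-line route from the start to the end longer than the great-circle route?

Great circle: σ = 0.5481 rad → d_gc = Rσ = 3495.7 km
Rhumb: Δφ = +0.0627, Δλ = -0.9273, Δψ = +0.1042, q = Δφ/Δψ = 0.6014 → d_rh = R√(Δφ²+q²Δλ²) = 3579.5 km
Excess = (3579.5 − 3495.7) / 3495.7 = 83.8 / 3495.7 = 2.40% ≈ 2.4%

2.4%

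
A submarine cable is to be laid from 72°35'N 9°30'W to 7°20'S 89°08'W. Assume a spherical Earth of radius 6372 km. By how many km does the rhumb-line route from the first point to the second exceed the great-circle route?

370 km

Great circle: cos σ = sin φ₁ sin φ₂ + cos φ₁ cos φ₂ cos Δλ,  σ = 1.6392 rad → d_gc = 10445.1 km
Rhumb line: Δψ = -2.0045, q = Δφ/Δψ = 0.6958, d_rh = R√(Δφ²+q²Δλ²) = 10815.1 km
Excess = 10815.1 − 10445.1 = 370.0 ≈ 370 km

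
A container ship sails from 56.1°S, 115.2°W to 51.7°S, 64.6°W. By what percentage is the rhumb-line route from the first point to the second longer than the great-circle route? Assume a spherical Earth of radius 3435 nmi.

Great circle: σ = 0.5140 rad → d_gc = Rσ = 1765.6 nmi
Rhumb: Δφ = +0.0768, Δλ = +0.8831, Δψ = +0.1305, q = Δφ/Δψ = 0.5885 → d_rh = R√(Δφ²+q²Δλ²) = 1804.7 nmi
Excess = (1804.7 − 1765.6) / 1765.6 = 39.1 / 1765.6 = 2.21% ≈ 2.2%

2.2%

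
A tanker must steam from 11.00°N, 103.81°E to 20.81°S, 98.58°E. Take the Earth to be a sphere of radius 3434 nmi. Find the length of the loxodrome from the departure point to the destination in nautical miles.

1931 nmi

Δψ = ln[tan(π/4+φ₂/2)/tan(π/4+φ₁/2)] = -0.5646;  Δφ = -0.5552 rad,  Δλ = -0.0913 rad
q = Δφ/Δψ = 0.9833
d = R·√(Δφ² + q²Δλ²) = 3434·0.56240 = 1931 nmi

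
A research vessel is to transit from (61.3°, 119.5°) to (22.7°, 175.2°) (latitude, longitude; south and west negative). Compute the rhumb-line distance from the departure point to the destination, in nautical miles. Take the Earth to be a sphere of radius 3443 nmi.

Rhumb course C = atan2(Δλ, Δψ) with Δψ = ln[tan(π/4+φ₂/2)/tan(π/4+φ₁/2)] = -0.9563, Δλ = +0.9721 → C = 134.53°
d = R·|Δφ| / |cos C| = 3443·0.67370 / 0.70126 = 3308 nmi

3308 nmi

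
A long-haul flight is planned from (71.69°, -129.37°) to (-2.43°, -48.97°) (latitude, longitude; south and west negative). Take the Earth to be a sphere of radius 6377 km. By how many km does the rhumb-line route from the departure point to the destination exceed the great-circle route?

Great circle: cos σ = sin φ₁ sin φ₂ + cos φ₁ cos φ₂ cos Δλ,  σ = 1.5587 rad → d_gc = 9939.9 km
Rhumb line: Δψ = -1.8678, q = Δφ/Δψ = 0.6926, d_rh = R√(Δφ²+q²Δλ²) = 10318.3 km
Excess = 10318.3 − 9939.9 = 378.4 ≈ 378 km

378 km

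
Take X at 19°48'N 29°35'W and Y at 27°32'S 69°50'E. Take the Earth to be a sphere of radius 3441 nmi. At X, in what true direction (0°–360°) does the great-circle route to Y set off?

113.8°

N = sin Δλ·cos φ₂ = +0.8748;  D = cos φ₁ sin φ₂ − sin φ₁ cos φ₂ cos Δλ = -0.3858
initial course = atan2(N, D) = 113.80°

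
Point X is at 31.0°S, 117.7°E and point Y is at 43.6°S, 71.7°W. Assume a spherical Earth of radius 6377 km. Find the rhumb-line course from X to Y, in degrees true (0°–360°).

Δψ = ln[tan(π/4+φ₂/2)/tan(π/4+φ₁/2)] = -0.2777
Δλ = +2.9775 rad (taken the short way round)
course = atan2(Δλ, Δψ) = 95.33°

95.3°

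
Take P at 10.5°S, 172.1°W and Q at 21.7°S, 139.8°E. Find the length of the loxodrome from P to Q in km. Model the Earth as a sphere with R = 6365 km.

5273 km

Δψ = ln[tan(π/4+φ₂/2)/tan(π/4+φ₁/2)] = -0.2038;  Δφ = -0.1955 rad,  Δλ = -0.8395 rad
q = Δφ/Δψ = 0.9590
d = R·√(Δφ² + q²Δλ²) = 6365·0.82847 = 5273 km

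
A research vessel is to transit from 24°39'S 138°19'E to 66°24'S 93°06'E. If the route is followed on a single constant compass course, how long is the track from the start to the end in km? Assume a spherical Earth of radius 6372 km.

5677 km

Δψ = ln[tan(π/4+φ₂/2)/tan(π/4+φ₁/2)] = -1.1217;  Δφ = -0.7287 rad,  Δλ = -0.7892 rad
q = Δφ/Δψ = 0.6496
d = R·√(Δφ² + q²Δλ²) = 6372·0.89095 = 5677 km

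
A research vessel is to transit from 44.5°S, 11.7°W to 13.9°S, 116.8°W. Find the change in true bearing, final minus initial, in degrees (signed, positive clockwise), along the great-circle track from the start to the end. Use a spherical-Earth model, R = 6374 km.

Initial bearing θ₁ = atan2(sin Δλ cos φ₂, cos φ₁ sin φ₂ − sin φ₁ cos φ₂ cos Δλ) = 249.60°
Final bearing θ₂ = (initial bearing from the destination back to the start) + 180° = 316.47°
Δθ = θ₂ − θ₁ = +66.9°

+66.9°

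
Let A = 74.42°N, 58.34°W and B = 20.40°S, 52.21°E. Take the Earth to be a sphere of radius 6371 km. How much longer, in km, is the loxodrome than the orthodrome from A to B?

Great circle: cos σ = sin φ₁ sin φ₂ + cos φ₁ cos φ₂ cos Δλ,  σ = 2.0088 rad → d_gc = 12798.1 km
Rhumb line: Δψ = -2.3530, q = Δφ/Δψ = 0.7033, d_rh = R√(Δφ²+q²Δλ²) = 13635.0 km
Excess = 13635.0 − 12798.1 = 836.9 ≈ 837 km

837 km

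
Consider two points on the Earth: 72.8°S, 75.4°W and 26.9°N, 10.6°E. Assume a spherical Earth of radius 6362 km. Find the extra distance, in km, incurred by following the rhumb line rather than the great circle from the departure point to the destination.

386 km

Great circle: cos σ = sin φ₁ sin φ₂ + cos φ₁ cos φ₂ cos Δλ,  σ = 1.9974 rad → d_gc = 12707.6 km
Rhumb line: Δψ = +2.3767, q = Δφ/Δψ = 0.7322, d_rh = R√(Δφ²+q²Δλ²) = 13093.4 km
Excess = 13093.4 − 12707.6 = 385.8 ≈ 386 km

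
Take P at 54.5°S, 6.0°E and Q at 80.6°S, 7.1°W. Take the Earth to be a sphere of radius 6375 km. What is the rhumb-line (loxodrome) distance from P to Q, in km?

2945 km

Rhumb course C = atan2(Δλ, Δψ) with Δψ = ln[tan(π/4+φ₂/2)/tan(π/4+φ₁/2)] = -1.3593, Δλ = -0.2286 → C = 189.55°
d = R·|Δφ| / |cos C| = 6375·0.45553 / 0.98615 = 2945 km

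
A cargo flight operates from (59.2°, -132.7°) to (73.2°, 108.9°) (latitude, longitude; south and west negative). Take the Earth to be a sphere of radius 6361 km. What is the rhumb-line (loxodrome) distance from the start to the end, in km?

Rhumb course C = atan2(Δλ, Δψ) with Δψ = ln[tan(π/4+φ₂/2)/tan(π/4+φ₁/2)] = +0.6234, Δλ = -2.0665 → C = 286.79°
d = R·|Δφ| / |cos C| = 6361·0.24435 / 0.28883 = 5381 km

5381 km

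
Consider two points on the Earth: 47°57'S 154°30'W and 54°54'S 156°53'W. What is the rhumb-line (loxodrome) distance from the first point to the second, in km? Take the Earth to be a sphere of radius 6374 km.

Rhumb course C = atan2(Δλ, Δψ) with Δψ = ln[tan(π/4+φ₂/2)/tan(π/4+φ₁/2)] = -0.1950, Δλ = -0.0416 → C = 192.04°
d = R·|Δφ| / |cos C| = 6374·0.12130 / 0.97800 = 791 km

791 km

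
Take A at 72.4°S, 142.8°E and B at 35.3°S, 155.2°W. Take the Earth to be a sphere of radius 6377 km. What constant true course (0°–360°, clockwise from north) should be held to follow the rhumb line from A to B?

41.9°

Δψ = ln[tan(π/4+φ₂/2)/tan(π/4+φ₁/2)] = +1.2063
Δλ = +1.0821 rad (taken the short way round)
course = atan2(Δλ, Δψ) = 41.89°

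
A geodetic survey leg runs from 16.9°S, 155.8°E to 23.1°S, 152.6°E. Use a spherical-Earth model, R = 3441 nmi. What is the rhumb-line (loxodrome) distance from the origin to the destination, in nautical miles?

Δψ = ln[tan(π/4+φ₂/2)/tan(π/4+φ₁/2)] = -0.1152;  Δφ = -0.1082 rad,  Δλ = -0.0559 rad
q = Δφ/Δψ = 0.9391
d = R·√(Δφ² + q²Δλ²) = 3441·0.12025 = 414 nmi

414 nmi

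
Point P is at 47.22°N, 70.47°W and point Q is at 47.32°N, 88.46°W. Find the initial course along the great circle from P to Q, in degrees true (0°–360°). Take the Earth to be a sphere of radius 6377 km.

277.1°

N = sin Δλ·cos φ₂ = -0.2094;  D = cos φ₁ sin φ₂ − sin φ₁ cos φ₂ cos Δλ = +0.0261
initial course = atan2(N, D) = 277.10°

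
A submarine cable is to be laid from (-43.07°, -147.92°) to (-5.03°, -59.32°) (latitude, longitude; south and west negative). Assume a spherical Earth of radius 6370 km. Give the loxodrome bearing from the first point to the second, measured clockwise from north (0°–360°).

64.2°

Meridional parts: M(φ₁)=-0.8345, M(φ₂)=-0.0879 → ΔM = +0.7466;  Δλ = +1.5464 rad
tan C = Δλ / ΔM = +2.0712 → C = 64.23°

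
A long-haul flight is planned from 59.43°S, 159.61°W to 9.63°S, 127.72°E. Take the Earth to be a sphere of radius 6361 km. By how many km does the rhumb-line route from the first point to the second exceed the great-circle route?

Great circle: cos σ = sin φ₁ sin φ₂ + cos φ₁ cos φ₂ cos Δλ,  σ = 1.2730 rad → d_gc = 8097.7 km
Rhumb line: Δψ = +1.1284, q = Δφ/Δψ = 0.7703, d_rh = R√(Δφ²+q²Δλ²) = 8318.0 km
Excess = 8318.0 − 8097.7 = 220.3 ≈ 220 km

220 km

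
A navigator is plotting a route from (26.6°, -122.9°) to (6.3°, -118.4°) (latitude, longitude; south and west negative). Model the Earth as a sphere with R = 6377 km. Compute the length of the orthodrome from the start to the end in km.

2309 km

Haversine: a = sin²(Δφ/2)+cos φ₁ cos φ₂ sin²(Δλ/2) = 0.03243;  σ = 2·atan2(√a,√(1−a))
σ = 20.748° → d = Rσ = 6377·0.36212 = 2309 km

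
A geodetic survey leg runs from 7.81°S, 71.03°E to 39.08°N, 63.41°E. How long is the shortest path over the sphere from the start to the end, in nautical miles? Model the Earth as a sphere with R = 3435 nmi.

cos σ = sin φ₁ sin φ₂ + cos φ₁ cos φ₂ cos Δλ
      = sin(-7.81°)sin(39.08°) + cos(-7.81°)cos(39.08°)cos(-7.62°) = 0.6766
σ = 47.421° → d = Rσ = 3435·0.82765 = 2843 nmi

2843 nmi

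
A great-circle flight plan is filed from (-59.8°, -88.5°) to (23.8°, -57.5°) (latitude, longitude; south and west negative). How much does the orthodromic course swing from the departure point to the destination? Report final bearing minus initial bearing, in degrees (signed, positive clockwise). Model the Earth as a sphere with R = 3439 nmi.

At departure: θ₁ = atan2(sin Δλ cos φ₂, cos φ₁ sin φ₂ − sin φ₁ cos φ₂ cos Δλ) = 28.15°
At arrival: θ₂ = atan2(sin Δλ cos φ₁, −cos φ₂ sin φ₁ + sin φ₂ cos φ₁ cos Δλ) = 15.03°
Δθ = θ₂ − θ₁ = -13.1°

-13.1°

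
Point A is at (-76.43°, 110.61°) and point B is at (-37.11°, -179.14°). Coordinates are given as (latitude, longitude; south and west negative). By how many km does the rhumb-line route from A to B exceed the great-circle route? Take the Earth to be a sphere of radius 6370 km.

257 km

Great circle: cos σ = sin φ₁ sin φ₂ + cos φ₁ cos φ₂ cos Δλ,  σ = 0.8636 rad → d_gc = 5500.9 km
Rhumb line: Δψ = +1.4304, q = Δφ/Δψ = 0.4798, d_rh = R√(Δφ²+q²Δλ²) = 5757.6 km
Excess = 5757.6 − 5500.9 = 256.7 ≈ 257 km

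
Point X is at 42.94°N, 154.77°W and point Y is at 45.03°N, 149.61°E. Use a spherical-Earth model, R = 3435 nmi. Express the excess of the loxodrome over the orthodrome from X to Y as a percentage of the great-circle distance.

2.0%

Great circle: σ = 0.6855 rad → d_gc = Rσ = 2354.7 nmi
Rhumb: Δφ = +0.0365, Δλ = -0.9708, Δψ = +0.0507, q = Δφ/Δψ = 0.7194 → d_rh = R√(Δφ²+q²Δλ²) = 2402.2 nmi
Excess = (2402.2 − 2354.7) / 2354.7 = 47.5 / 2354.7 = 2.02% ≈ 2.0%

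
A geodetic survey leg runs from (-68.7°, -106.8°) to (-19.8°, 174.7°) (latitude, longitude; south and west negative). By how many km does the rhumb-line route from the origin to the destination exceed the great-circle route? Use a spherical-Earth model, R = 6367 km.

Great circle: cos σ = sin φ₁ sin φ₂ + cos φ₁ cos φ₂ cos Δλ,  σ = 1.1770 rad → d_gc = 7493.7 km
Rhumb line: Δψ = +1.3184, q = Δφ/Δψ = 0.6474, d_rh = R√(Δφ²+q²Δλ²) = 7837.0 km
Excess = 7837.0 − 7493.7 = 343.3 ≈ 343 km

343 km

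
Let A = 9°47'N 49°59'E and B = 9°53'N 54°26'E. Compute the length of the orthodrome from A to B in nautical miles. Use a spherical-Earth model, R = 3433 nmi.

Haversine: a = sin²(Δφ/2)+cos φ₁ cos φ₂ sin²(Δλ/2) = 0.00146;  σ = 2·atan2(√a,√(1−a))
σ = 4.386° → d = Rσ = 3433·0.07655 = 263 nmi

263 nmi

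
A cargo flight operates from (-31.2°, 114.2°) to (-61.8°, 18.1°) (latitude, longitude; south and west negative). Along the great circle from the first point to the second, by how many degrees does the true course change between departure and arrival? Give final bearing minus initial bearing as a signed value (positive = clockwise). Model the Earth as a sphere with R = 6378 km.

+79.8°

At departure: θ₁ = atan2(sin Δλ cos φ₂, cos φ₁ sin φ₂ − sin φ₁ cos φ₂ cos Δλ) = 211.07°
At arrival: θ₂ = atan2(sin Δλ cos φ₁, −cos φ₂ sin φ₁ + sin φ₂ cos φ₁ cos Δλ) = 290.91°
Δθ = θ₂ − θ₁ = +79.8°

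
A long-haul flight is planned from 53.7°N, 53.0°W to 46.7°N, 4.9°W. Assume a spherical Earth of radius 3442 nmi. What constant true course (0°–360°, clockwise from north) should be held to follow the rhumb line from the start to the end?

102.8°

Meridional parts: M(φ₁)=+1.1153, M(φ₂)=+0.9240 → ΔM = -0.1913;  Δλ = +0.8395 rad
tan C = Δλ / ΔM = -4.3878 → C = 102.84°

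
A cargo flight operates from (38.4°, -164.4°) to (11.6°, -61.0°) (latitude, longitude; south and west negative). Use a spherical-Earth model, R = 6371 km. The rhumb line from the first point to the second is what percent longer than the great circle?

Great circle: σ = 1.6238 rad → d_gc = Rσ = 10345.4 km
Rhumb: Δφ = -0.4677, Δλ = +1.8047, Δψ = -0.5230, q = Δφ/Δψ = 0.8943 → d_rh = R√(Δφ²+q²Δλ²) = 10705.7 km
Excess = (10705.7 − 10345.4) / 10345.4 = 360.3 / 10345.4 = 3.48% ≈ 3.5%

3.5%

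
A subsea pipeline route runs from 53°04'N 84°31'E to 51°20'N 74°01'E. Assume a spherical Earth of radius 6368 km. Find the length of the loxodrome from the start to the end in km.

741 km

Rhumb course C = atan2(Δλ, Δψ) with Δψ = ln[tan(π/4+φ₂/2)/tan(π/4+φ₁/2)] = -0.0494, Δλ = -0.1833 → C = 254.92°
d = R·|Δφ| / |cos C| = 6368·0.03025 / 0.26011 = 741 km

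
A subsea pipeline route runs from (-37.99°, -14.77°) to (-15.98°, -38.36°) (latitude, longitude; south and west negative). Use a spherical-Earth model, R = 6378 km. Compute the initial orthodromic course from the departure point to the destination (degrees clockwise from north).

θ = atan2( sin Δλ·cos φ₂ ,  cos φ₁ sin φ₂ − sin φ₁ cos φ₂ cos Δλ )
  = atan2(-0.3847, +0.3253) = 310.22°

310.2°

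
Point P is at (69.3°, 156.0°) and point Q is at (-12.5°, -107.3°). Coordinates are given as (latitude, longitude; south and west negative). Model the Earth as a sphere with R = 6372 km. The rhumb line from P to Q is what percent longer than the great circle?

Great circle: σ = 1.8160 rad → d_gc = Rσ = 11571.4 km
Rhumb: Δφ = -1.4277, Δλ = +1.6877, Δψ = -1.9202, q = Δφ/Δψ = 0.7435 → d_rh = R√(Δφ²+q²Δλ²) = 12111.7 km
Excess = (12111.7 − 11571.4) / 11571.4 = 540.3 / 11571.4 = 4.67% ≈ 4.7%

4.7%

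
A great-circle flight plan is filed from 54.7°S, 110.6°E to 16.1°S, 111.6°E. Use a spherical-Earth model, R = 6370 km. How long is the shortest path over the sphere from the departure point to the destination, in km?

4292 km

cos σ = sin φ₁ sin φ₂ + cos φ₁ cos φ₂ cos Δλ
      = sin(-54.70°)sin(-16.10°) + cos(-54.70°)cos(-16.10°)cos(1.00°) = 0.7814
σ = 38.608° → d = Rσ = 6370·0.67383 = 4292 km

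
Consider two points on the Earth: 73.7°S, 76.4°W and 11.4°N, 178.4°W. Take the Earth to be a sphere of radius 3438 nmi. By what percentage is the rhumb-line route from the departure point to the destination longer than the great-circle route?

Great circle: σ = 1.8203 rad → d_gc = Rσ = 6258.2 nmi
Rhumb: Δφ = +1.4853, Δλ = -1.7802, Δψ = +2.1437, q = Δφ/Δψ = 0.6928 → d_rh = R√(Δφ²+q²Δλ²) = 6637.6 nmi
Excess = (6637.6 − 6258.2) / 6258.2 = 379.4 / 6258.2 = 6.06% ≈ 6.1%

6.1%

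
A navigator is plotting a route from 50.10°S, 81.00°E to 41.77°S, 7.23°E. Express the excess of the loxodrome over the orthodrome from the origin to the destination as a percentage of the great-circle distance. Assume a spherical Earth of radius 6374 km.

Great circle: σ = 0.8701 rad → d_gc = Rσ = 5546.0 km
Rhumb: Δφ = +0.1454, Δλ = -1.2875, Δψ = +0.2096, q = Δφ/Δψ = 0.6935 → d_rh = R√(Δφ²+q²Δλ²) = 5766.7 km
Excess = (5766.7 − 5546.0) / 5546.0 = 220.7 / 5546.0 = 3.98% ≈ 4.0%

4.0%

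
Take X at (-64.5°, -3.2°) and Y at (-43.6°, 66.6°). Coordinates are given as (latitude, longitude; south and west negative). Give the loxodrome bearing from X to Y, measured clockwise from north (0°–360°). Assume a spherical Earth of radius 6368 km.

Meridional parts: M(φ₁)=-1.4860, M(φ₂)=-0.8472 → ΔM = +0.6388;  Δλ = +1.2182 rad
tan C = Δλ / ΔM = +1.9072 → C = 62.33°

62.3°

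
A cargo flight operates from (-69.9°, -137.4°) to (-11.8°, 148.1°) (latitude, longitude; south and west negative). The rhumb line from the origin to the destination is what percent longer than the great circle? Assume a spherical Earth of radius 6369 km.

3.8%

Great circle: σ = 1.2850 rad → d_gc = Rσ = 8184.0 km
Rhumb: Δφ = +1.0140, Δλ = -1.3003, Δψ = +1.5229, q = Δφ/Δψ = 0.6659 → d_rh = R√(Δφ²+q²Δλ²) = 8492.2 km
Excess = (8492.2 − 8184.0) / 8184.0 = 308.2 / 8184.0 = 3.77% ≈ 3.8%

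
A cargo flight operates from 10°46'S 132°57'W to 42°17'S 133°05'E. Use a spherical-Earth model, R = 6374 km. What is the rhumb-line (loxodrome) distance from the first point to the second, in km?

Δψ = ln[tan(π/4+φ₂/2)/tan(π/4+φ₁/2)] = -0.6268;  Δφ = -0.5501 rad,  Δλ = -1.6400 rad
q = Δφ/Δψ = 0.8776
d = R·√(Δφ² + q²Δλ²) = 6374·1.54078 = 9821 km

9821 km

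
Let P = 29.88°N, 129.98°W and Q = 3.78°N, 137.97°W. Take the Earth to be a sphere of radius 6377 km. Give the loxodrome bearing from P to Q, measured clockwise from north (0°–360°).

Δψ = ln[tan(π/4+φ₂/2)/tan(π/4+φ₁/2)] = -0.4809
Δλ = -0.1395 rad (taken the short way round)
course = atan2(Δλ, Δψ) = 196.17°

196.2°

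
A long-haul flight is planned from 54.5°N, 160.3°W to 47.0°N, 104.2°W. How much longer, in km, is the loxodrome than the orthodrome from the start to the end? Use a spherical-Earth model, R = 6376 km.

100 km

Great circle: cos σ = sin φ₁ sin φ₂ + cos φ₁ cos φ₂ cos Δλ,  σ = 0.6158 rad → d_gc = 3926.5 km
Rhumb line: Δψ = -0.2075, q = Δφ/Δψ = 0.6309, d_rh = R√(Δφ²+q²Δλ²) = 4026.1 km
Excess = 4026.1 − 3926.5 = 99.6 ≈ 100 km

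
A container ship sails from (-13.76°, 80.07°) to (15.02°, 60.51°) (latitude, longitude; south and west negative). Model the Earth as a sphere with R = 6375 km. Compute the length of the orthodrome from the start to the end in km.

Haversine: a = sin²(Δφ/2)+cos φ₁ cos φ₂ sin²(Δλ/2) = 0.08883;  σ = 2·atan2(√a,√(1−a))
σ = 34.681° → d = Rσ = 6375·0.60529 = 3859 km

3859 km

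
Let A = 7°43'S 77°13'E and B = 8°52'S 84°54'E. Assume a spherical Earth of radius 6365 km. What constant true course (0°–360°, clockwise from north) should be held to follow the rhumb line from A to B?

Meridional parts: M(φ₁)=-0.1351, M(φ₂)=-0.1554 → ΔM = -0.0203;  Δλ = +0.1341 rad
tan C = Δλ / ΔM = -6.6112 → C = 98.60°

98.6°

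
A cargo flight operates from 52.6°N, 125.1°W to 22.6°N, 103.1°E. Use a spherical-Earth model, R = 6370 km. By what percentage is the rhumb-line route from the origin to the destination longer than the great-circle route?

12.9%

Great circle: σ = 1.6393 rad → d_gc = Rσ = 10442.4 km
Rhumb: Δφ = -0.5236, Δλ = -2.3003, Δψ = -0.6782, q = Δφ/Δψ = 0.7720 → d_rh = R√(Δφ²+q²Δλ²) = 11794.4 km
Excess = (11794.4 − 10442.4) / 10442.4 = 1352.0 / 10442.4 = 12.947% ≈ 12.9%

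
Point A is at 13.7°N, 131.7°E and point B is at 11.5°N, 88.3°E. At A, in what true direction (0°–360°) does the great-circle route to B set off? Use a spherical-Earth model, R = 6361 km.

272.1°

N = sin Δλ·cos φ₂ = -0.6733;  D = cos φ₁ sin φ₂ − sin φ₁ cos φ₂ cos Δλ = +0.0251
initial course = atan2(N, D) = 272.13°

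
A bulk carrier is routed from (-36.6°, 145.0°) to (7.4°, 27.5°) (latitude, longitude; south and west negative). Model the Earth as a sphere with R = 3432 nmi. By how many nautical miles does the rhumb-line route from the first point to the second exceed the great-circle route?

Great circle: cos σ = sin φ₁ sin φ₂ + cos φ₁ cos φ₂ cos Δλ,  σ = 2.0313 rad → d_gc = 6971.44 nmi
Rhumb line: Δψ = +0.8168, q = Δφ/Δψ = 0.9402, d_rh = R√(Δφ²+q²Δλ²) = 7122.91 nmi
Excess = 7122.91 − 6971.44 = 151.47 ≈ 151 nmi

151 nmi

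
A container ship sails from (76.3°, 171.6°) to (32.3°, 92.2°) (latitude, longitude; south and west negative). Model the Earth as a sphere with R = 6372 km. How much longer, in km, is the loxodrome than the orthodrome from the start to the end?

Great circle: cos σ = sin φ₁ sin φ₂ + cos φ₁ cos φ₂ cos Δλ,  σ = 0.9813 rad → d_gc = 6252.6 km
Rhumb line: Δψ = -1.5230, q = Δφ/Δψ = 0.5042, d_rh = R√(Δφ²+q²Δλ²) = 6615.9 km
Excess = 6615.9 − 6252.6 = 363.3 ≈ 363 km

363 km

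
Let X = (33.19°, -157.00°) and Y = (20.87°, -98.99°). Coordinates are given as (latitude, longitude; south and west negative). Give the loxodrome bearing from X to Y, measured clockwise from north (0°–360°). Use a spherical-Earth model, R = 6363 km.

103.4°

Meridional parts: M(φ₁)=+0.6147, M(φ₂)=+0.3726 → ΔM = -0.2421;  Δλ = +1.0125 rad
tan C = Δλ / ΔM = -4.1820 → C = 103.45°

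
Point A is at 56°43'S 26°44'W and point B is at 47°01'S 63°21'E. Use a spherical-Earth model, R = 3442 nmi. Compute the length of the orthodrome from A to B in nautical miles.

3144 nmi

Haversine: a = sin²(Δφ/2)+cos φ₁ cos φ₂ sin²(Δλ/2) = 0.19450;  σ = 2·atan2(√a,√(1−a))
σ = 52.337° → d = Rσ = 3442·0.91346 = 3144 nmi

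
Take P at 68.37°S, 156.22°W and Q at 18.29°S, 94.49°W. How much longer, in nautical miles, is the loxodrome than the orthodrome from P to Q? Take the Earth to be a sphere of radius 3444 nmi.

Great circle: cos σ = sin φ₁ sin φ₂ + cos φ₁ cos φ₂ cos Δλ,  σ = 1.0956 rad → d_gc = 3773.3 nmi
Rhumb line: Δψ = +1.3305, q = Δφ/Δψ = 0.6569, d_rh = R√(Δφ²+q²Δλ²) = 3873.4 nmi
Excess = 3873.4 − 3773.3 = 100.1 ≈ 100 nmi

100 nmi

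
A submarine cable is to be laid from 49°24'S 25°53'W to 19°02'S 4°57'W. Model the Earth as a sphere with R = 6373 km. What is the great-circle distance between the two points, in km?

3859 km

Haversine: a = sin²(Δφ/2)+cos φ₁ cos φ₂ sin²(Δλ/2) = 0.08890;  σ = 2·atan2(√a,√(1−a))
σ = 34.694° → d = Rσ = 6373·0.60553 = 3859 km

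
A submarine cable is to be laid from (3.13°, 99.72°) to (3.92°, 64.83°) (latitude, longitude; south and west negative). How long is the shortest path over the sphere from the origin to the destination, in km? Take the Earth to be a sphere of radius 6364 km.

cos σ = sin φ₁ sin φ₂ + cos φ₁ cos φ₂ cos Δλ
      = sin(3.13°)sin(3.92°) + cos(3.13°)cos(3.92°)cos(-34.89°) = 0.8208
σ = 34.831° → d = Rσ = 6364·0.60791 = 3869 km

3869 km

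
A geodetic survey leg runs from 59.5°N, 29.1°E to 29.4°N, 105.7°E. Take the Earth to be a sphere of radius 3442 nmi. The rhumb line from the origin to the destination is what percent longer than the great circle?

4.2%

Great circle: σ = 1.0176 rad → d_gc = Rσ = 3502.4 nmi
Rhumb: Δφ = -0.5253, Δλ = +1.3369, Δψ = -0.7624, q = Δφ/Δψ = 0.6891 → d_rh = R√(Δφ²+q²Δλ²) = 3650.3 nmi
Excess = (3650.3 − 3502.4) / 3502.4 = 147.9 / 3502.4 = 4.22% ≈ 4.2%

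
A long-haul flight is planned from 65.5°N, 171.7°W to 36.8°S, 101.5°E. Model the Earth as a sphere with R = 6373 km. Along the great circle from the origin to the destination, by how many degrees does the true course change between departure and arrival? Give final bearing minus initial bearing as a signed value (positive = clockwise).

-41.0°

Initial bearing θ₁ = atan2(sin Δλ cos φ₂, cos φ₁ sin φ₂ − sin φ₁ cos φ₂ cos Δλ) = 250.12°
Final bearing θ₂ = (initial bearing from the destination back to the start) + 180° = 209.15°
Δθ = θ₂ − θ₁ = -41.0°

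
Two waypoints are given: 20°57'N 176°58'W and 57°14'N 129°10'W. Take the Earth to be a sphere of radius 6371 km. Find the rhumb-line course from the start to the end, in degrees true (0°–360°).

Meridional parts: M(φ₁)=+0.3741, M(φ₂)=+1.2242 → ΔM = +0.8501;  Δλ = +0.8343 rad
tan C = Δλ / ΔM = +0.9814 → C = 44.46°

44.5°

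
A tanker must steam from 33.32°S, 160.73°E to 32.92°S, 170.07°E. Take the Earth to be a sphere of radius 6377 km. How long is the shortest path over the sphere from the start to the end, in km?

871 km

Haversine: a = sin²(Δφ/2)+cos φ₁ cos φ₂ sin²(Δλ/2) = 0.00466;  σ = 2·atan2(√a,√(1−a))
σ = 7.830° → d = Rσ = 6377·0.13666 = 871 km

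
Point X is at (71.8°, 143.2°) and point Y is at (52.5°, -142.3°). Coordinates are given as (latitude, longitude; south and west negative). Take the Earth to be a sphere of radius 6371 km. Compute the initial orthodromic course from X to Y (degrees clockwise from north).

N = sin Δλ·cos φ₂ = +0.5866;  D = cos φ₁ sin φ₂ − sin φ₁ cos φ₂ cos Δλ = +0.0932
initial course = atan2(N, D) = 80.97°

81.0°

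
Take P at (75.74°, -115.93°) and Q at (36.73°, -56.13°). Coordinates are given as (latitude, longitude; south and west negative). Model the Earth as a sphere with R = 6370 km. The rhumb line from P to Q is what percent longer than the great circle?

Great circle: σ = 0.8245 rad → d_gc = Rσ = 5252.1 km
Rhumb: Δφ = -0.6809, Δλ = +1.0437, Δψ = -1.3886, q = Δφ/Δψ = 0.4903 → d_rh = R√(Δφ²+q²Δλ²) = 5425.5 km
Excess = (5425.5 − 5252.1) / 5252.1 = 173.4 / 5252.1 = 3.30% ≈ 3.3%

3.3%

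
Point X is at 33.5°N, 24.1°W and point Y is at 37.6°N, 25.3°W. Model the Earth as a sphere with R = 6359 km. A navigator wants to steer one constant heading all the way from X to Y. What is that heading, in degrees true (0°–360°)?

346.6°

Δψ = ln[tan(π/4+φ₂/2)/tan(π/4+φ₁/2)] = +0.0880
Δλ = -0.0209 rad (taken the short way round)
course = atan2(Δλ, Δψ) = 346.61°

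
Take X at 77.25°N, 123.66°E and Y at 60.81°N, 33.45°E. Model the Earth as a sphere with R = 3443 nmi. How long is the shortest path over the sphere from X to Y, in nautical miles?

cos σ = sin φ₁ sin φ₂ + cos φ₁ cos φ₂ cos Δλ
      = sin(77.25°)sin(60.81°) + cos(77.25°)cos(60.81°)cos(-90.21°) = 0.8511
σ = 31.670° → d = Rσ = 3443·0.55275 = 1903 nmi

1903 nmi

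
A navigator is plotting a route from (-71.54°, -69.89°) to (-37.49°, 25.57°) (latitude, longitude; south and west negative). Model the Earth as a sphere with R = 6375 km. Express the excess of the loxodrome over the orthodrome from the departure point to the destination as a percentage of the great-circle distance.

Great circle: σ = 0.9844 rad → d_gc = Rσ = 6275.3 km
Rhumb: Δφ = +0.5943, Δλ = +1.6661, Δψ = +1.1103, q = Δφ/Δψ = 0.5352 → d_rh = R√(Δφ²+q²Δλ²) = 6831.6 km
Excess = (6831.6 − 6275.3) / 6275.3 = 556.3 / 6275.3 = 8.86% ≈ 8.9%

8.9%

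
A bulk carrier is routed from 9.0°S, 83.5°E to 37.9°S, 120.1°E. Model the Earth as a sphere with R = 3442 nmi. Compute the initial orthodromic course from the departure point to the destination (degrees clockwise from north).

θ = atan2( sin Δλ·cos φ₂ ,  cos φ₁ sin φ₂ − sin φ₁ cos φ₂ cos Δλ )
  = atan2(+0.4705, -0.5076) = 137.18°

137.2°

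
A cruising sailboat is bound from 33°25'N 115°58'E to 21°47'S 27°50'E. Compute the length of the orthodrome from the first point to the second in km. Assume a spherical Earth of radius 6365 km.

11144 km

cos σ = sin φ₁ sin φ₂ + cos φ₁ cos φ₂ cos Δλ
      = sin(33.42°)sin(-21.78°) + cos(33.42°)cos(-21.78°)cos(-88.13°) = -0.1791
σ = 100.319° → d = Rσ = 6365·1.75089 = 11144 km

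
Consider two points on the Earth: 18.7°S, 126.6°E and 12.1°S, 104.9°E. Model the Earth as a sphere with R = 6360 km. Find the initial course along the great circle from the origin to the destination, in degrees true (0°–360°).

θ = atan2( sin Δλ·cos φ₂ ,  cos φ₁ sin φ₂ − sin φ₁ cos φ₂ cos Δλ )
  = atan2(-0.3615, +0.0927) = 284.38°

284.4°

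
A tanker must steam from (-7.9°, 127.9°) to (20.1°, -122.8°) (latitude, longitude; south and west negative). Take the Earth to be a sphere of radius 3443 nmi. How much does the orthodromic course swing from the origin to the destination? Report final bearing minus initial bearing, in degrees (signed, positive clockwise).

+17.6°

Initial bearing θ₁ = atan2(sin Δλ cos φ₂, cos φ₁ sin φ₂ − sin φ₁ cos φ₂ cos Δλ) = 71.43°
Final bearing θ₂ = (initial bearing from the destination back to the start) + 180° = 88.98°
Δθ = θ₂ − θ₁ = +17.6°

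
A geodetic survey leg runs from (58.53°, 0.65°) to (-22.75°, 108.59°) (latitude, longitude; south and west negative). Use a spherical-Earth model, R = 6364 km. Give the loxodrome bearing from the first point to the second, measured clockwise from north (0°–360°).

131.6°

Δψ = ln[tan(π/4+φ₂/2)/tan(π/4+φ₁/2)] = -1.6747
Δλ = +1.8839 rad (taken the short way round)
course = atan2(Δλ, Δψ) = 131.64°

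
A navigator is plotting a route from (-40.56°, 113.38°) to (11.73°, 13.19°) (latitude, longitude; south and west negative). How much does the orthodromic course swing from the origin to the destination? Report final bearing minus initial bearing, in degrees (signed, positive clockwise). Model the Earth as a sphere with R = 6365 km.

+36.7°

Initial bearing θ₁ = atan2(sin Δλ cos φ₂, cos φ₁ sin φ₂ − sin φ₁ cos φ₂ cos Δλ) = 272.48°
Final bearing θ₂ = (initial bearing from the destination back to the start) + 180° = 309.18°
Δθ = θ₂ − θ₁ = +36.7°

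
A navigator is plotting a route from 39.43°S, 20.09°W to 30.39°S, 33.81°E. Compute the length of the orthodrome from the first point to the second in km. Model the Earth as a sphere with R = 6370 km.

4942 km

cos σ = sin φ₁ sin φ₂ + cos φ₁ cos φ₂ cos Δλ
      = sin(-39.43°)sin(-30.39°) + cos(-39.43°)cos(-30.39°)cos(53.90°) = 0.7139
σ = 44.449° → d = Rσ = 6370·0.77579 = 4942 km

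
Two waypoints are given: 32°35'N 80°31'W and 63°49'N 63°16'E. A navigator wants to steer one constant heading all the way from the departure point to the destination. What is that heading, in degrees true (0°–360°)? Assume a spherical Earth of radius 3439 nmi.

71.2°

Δψ = ln[tan(π/4+φ₂/2)/tan(π/4+φ₁/2)] = +0.8566
Δλ = +2.5095 rad (taken the short way round)
course = atan2(Δλ, Δψ) = 71.15°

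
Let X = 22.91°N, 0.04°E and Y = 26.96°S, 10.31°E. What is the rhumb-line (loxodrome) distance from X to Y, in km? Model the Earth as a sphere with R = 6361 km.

Rhumb course C = atan2(Δλ, Δψ) with Δψ = ln[tan(π/4+φ₂/2)/tan(π/4+φ₁/2)] = -0.8999, Δλ = +0.1792 → C = 168.73°
d = R·|Δφ| / |cos C| = 6361·0.87040 / 0.98073 = 5645 km

5645 km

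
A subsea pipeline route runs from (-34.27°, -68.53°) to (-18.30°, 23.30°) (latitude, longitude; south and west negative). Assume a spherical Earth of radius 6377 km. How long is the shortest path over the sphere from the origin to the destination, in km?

Haversine: a = sin²(Δφ/2)+cos φ₁ cos φ₂ sin²(Δλ/2) = 0.42412;  σ = 2·atan2(√a,√(1−a))
σ = 81.272° → d = Rσ = 6377·1.41846 = 9045 km

9045 km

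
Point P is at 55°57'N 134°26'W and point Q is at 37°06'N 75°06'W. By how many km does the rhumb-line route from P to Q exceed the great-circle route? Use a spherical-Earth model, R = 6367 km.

Great circle: cos σ = sin φ₁ sin φ₂ + cos φ₁ cos φ₂ cos Δλ,  σ = 0.7560 rad → d_gc = 4813.67 km
Rhumb line: Δψ = -0.4853, q = Δφ/Δψ = 0.6779, d_rh = R√(Δφ²+q²Δλ²) = 4936.16 km
Excess = 4936.16 − 4813.67 = 122.49 ≈ 122 km

122 km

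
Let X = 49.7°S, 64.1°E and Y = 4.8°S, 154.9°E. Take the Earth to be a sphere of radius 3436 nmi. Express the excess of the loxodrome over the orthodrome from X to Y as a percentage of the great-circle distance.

Great circle: σ = 1.5159 rad → d_gc = Rσ = 5208.8 nmi
Rhumb: Δφ = +0.7837, Δλ = +1.5848, Δψ = +0.9187, q = Δφ/Δψ = 0.8530 → d_rh = R√(Δφ²+q²Δλ²) = 5368.9 nmi
Excess = (5368.9 − 5208.8) / 5208.8 = 160.1 / 5208.8 = 3.07% ≈ 3.1%

3.1%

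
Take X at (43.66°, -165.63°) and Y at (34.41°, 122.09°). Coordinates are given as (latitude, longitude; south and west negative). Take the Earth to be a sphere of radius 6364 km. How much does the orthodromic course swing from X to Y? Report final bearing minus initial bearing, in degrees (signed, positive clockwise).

-49.5°

Initial bearing θ₁ = atan2(sin Δλ cos φ₂, cos φ₁ sin φ₂ − sin φ₁ cos φ₂ cos Δλ) = 286.68°
Final bearing θ₂ = (initial bearing from the destination back to the start) + 180° = 237.14°
Δθ = θ₂ − θ₁ = -49.5°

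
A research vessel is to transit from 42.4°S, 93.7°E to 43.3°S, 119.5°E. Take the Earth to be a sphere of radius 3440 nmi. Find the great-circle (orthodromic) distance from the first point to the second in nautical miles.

cos σ = sin φ₁ sin φ₂ + cos φ₁ cos φ₂ cos Δλ
      = sin(-42.40°)sin(-43.30°) + cos(-42.40°)cos(-43.30°)cos(25.80°) = 0.9463
σ = 18.861° → d = Rσ = 3440·0.32919 = 1132 nmi

1132 nmi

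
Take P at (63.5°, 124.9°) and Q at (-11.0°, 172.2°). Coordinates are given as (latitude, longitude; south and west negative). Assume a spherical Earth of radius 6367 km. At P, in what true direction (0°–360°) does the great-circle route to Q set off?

θ = atan2( sin Δλ·cos φ₂ ,  cos φ₁ sin φ₂ − sin φ₁ cos φ₂ cos Δλ )
  = atan2(+0.7214, -0.6809) = 133.35°

133.3°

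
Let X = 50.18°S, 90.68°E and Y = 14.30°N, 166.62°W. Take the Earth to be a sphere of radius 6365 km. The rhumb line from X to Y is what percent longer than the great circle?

2.4%

Great circle: σ = 1.9030 rad → d_gc = Rσ = 12112.6 km
Rhumb: Δφ = +1.1254, Δλ = +1.7925, Δψ = +1.2678, q = Δφ/Δψ = 0.8877 → d_rh = R√(Δφ²+q²Δλ²) = 12404.6 km
Excess = (12404.6 − 12112.6) / 12112.6 = 292.0 / 12112.6 = 2.41% ≈ 2.4%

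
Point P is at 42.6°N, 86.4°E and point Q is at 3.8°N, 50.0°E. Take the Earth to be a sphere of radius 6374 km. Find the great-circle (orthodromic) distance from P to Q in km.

cos σ = sin φ₁ sin φ₂ + cos φ₁ cos φ₂ cos Δλ
      = sin(42.60°)sin(3.80°) + cos(42.60°)cos(3.80°)cos(-36.40°) = 0.6360
σ = 50.503° → d = Rσ = 6374·0.88145 = 5618 km

5618 km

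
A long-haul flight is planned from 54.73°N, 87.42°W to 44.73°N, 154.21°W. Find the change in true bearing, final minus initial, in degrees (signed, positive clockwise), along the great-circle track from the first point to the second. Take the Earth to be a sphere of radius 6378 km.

-53.6°

Initial bearing θ₁ = atan2(sin Δλ cos φ₂, cos φ₁ sin φ₂ − sin φ₁ cos φ₂ cos Δλ) = 285.23°
Final bearing θ₂ = (initial bearing from the destination back to the start) + 180° = 231.65°
Δθ = θ₂ − θ₁ = -53.6°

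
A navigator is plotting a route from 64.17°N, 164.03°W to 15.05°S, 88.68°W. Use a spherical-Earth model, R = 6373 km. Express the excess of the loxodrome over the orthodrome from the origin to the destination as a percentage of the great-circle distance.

2.1%

Great circle: σ = 1.6984 rad → d_gc = Rσ = 10824.2 km
Rhumb: Δφ = -1.3826, Δλ = +1.3151, Δψ = -1.7384, q = Δφ/Δψ = 0.7953 → d_rh = R√(Δφ²+q²Δλ²) = 11048.9 km
Excess = (11048.9 − 10824.2) / 10824.2 = 224.7 / 10824.2 = 2.08% ≈ 2.1%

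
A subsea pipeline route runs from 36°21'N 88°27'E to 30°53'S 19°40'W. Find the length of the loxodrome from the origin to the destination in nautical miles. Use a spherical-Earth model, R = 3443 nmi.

7320 nmi

Δψ = ln[tan(π/4+φ₂/2)/tan(π/4+φ₁/2)] = -1.2490;  Δφ = -1.1734 rad,  Δλ = -1.8870 rad
q = Δφ/Δψ = 0.9395
d = R·√(Δφ² + q²Δλ²) = 3443·2.12598 = 7320 nmi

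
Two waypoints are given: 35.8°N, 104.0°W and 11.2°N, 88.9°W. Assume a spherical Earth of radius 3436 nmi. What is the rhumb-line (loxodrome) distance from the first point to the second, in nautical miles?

Rhumb course C = atan2(Δλ, Δψ) with Δψ = ln[tan(π/4+φ₂/2)/tan(π/4+φ₁/2)] = -0.4732, Δλ = +0.2635 → C = 150.89°
d = R·|Δφ| / |cos C| = 3436·0.42935 / 0.87366 = 1689 nmi

1689 nmi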